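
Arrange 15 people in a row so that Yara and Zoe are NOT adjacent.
Total - adjacent = 15! - (15-1)!×2 = 1307674368000 - 174356582400 = 1133317785600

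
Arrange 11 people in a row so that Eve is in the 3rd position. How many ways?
Fix one position: (11-1)! = 3628800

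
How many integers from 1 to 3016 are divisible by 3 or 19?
⌊3016/3⌋ + ⌊3016/19⌋ - ⌊3016/57⌋ = 1005 + 158 - 52 = 1111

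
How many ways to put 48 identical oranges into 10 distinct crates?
C(48+10-1, 10-1) = C(57, 9) = 8996462475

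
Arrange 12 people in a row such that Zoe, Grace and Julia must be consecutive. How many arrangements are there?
Treat the 3 as one block: (12-3+1)! × 3! = 3628800 × 6 = 21772800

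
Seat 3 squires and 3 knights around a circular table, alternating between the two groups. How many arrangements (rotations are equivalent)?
Fix one of the squires: (3-1)! ways for the remaining squires, × 3! ways for the knights = 2 × 6 = 12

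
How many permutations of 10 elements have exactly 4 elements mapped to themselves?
Choose the 4 fixed points C(10,4) = 210, derange the rest: !6 = Σ_{j=0}^{6} (-1)^j·6!/j! = 720 - 720 + 360 - 120 + 30 - 6 + 1 = 265. Product = 210 × 265 = 55650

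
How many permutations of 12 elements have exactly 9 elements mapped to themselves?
Choose the 9 fixed points C(12,9) = 220, derange the rest: !3 = Σ_{j=0}^{3} (-1)^j·3!/j! = 6 - 6 + 3 - 1 = 2. Product = 220 × 2 = 440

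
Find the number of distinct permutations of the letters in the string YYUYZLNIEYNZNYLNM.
17! / (2! × 1! × 4! × 2! × 1! × 1! × 5! × 1!) = 30875644800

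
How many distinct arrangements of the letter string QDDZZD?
6! / (2! × 1! × 3!) = 60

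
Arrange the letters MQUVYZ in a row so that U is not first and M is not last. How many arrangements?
By inclusion-exclusion: 6! - 2×(6-1)! + (6-2)! = 720 - 240 + 24 = 504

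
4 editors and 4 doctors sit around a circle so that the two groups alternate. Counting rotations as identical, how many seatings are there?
Fix one of the editors: (4-1)! ways for the remaining editors, × 4! ways for the doctors = 6 × 24 = 144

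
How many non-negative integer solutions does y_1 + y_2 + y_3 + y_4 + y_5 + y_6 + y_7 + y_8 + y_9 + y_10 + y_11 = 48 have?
C(48+11-1, 11-1) = C(58, 10) = 52179482355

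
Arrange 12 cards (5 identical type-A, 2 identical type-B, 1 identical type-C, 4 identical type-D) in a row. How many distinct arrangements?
12! / (5! × 2! × 1! × 4!) = 83160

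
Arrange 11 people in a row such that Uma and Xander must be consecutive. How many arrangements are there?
Treat the 2 as one block: (11-2+1)! × 2! = 3628800 × 2 = 7257600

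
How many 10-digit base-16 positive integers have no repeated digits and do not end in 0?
Last digit: 15 nonzero choices. First digit: 14 (nonzero, ≠last). Middle 8: P(14,8) = 121080960. Total = 25427001600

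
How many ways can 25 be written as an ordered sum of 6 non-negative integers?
C(25+6-1, 6-1) = C(30, 5) = 142506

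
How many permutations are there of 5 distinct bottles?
5! = 120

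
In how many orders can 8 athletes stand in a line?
8! = 40320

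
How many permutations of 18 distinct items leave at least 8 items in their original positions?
Exactly j fixed points: C(18,j)·!(18-j); sum over j ≥ 8 (derangement numbers via !m = (m-1)·(!(m-1) + !(m-2)): !0..!10 = 1, 0, 1, 2, 9, 44, 265, 1854, 14833, 133496, 1334961). Σ_{j=8}^{18} C(18,j)·!(18-j) = C(18,8)·!10 + C(18,9)·!9 + C(18,10)·!8 + C(18,11)·!7 + C(18,12)·!6 + C(18,13)·!5 + C(18,14)·!4 + C(18,15)·!3 + C(18,16)·!2 + C(18,17)·!1 + C(18,18)·!0 = 43758·1334961 + 48620·133496 + 43758·14833 + 31824·1854 + 18564·265 + 8568·44 + 3060·9 + 816·2 + 153·1 + 18·0 + 1·1 = 65619188846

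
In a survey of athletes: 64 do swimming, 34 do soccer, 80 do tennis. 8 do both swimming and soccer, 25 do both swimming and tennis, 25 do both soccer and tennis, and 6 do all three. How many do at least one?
|A∪B∪C| = 64+34+80-8-25-25+6 = 126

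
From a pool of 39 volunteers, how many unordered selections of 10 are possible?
C(39,10) = 39!/(10!×29!) = 635745396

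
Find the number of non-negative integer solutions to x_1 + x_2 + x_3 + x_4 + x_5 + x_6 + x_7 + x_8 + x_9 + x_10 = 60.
C(60+10-1, 10-1) = C(69, 9) = 56672074888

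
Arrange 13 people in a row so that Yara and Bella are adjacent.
Treat as block: (13-1)! × 2! = 479001600 × 2 = 958003200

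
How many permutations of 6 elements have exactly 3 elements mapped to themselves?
Choose the 3 fixed points C(6,3) = 20, derange the rest: !3 = Σ_{j=0}^{3} (-1)^j·3!/j! = 6 - 6 + 3 - 1 = 2. Product = 20 × 2 = 40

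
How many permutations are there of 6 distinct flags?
6! = 720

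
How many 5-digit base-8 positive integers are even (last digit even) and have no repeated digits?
Last∈{0,2,4,6}. Last=0: 840. Last nonzero: 3×6×P(6,3) = 2160. Total = 3000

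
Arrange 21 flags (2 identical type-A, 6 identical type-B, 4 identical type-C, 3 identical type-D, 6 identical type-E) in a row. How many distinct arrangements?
21! / (2! × 6! × 4! × 3! × 6!) = 342205063200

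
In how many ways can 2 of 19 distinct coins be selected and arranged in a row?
P(19,2) = 19!/(19-2)! = 342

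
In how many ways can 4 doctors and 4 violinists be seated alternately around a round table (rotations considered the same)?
Fix one of the doctors: (4-1)! ways for the remaining doctors, × 4! ways for the violinists = 6 × 24 = 144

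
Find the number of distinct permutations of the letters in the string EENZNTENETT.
11! / (3! × 4! × 1! × 3!) = 46200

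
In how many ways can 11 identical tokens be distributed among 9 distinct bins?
C(11+9-1, 9-1) = C(19, 8) = 75582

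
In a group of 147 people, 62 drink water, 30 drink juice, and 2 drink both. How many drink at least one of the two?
|A∪B| = |A| + |B| - |A∩B| = 62 + 30 - 2 = 90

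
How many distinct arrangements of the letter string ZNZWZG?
6! / (1! × 1! × 1! × 3!) = 120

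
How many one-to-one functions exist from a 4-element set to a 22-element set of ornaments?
P(22,4) = 22!/(22-4)! = 175560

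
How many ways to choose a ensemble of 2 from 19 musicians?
C(19,2) = 19!/(2!×17!) = 171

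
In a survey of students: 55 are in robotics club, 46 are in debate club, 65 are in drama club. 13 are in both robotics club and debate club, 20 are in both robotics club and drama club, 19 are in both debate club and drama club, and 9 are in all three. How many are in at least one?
|A∪B∪C| = 55+46+65-13-20-19+9 = 123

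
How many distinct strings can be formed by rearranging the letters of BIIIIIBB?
8! / (5! × 3!) = 56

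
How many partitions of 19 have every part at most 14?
Let r_j(i) = number of partitions of i into parts ≤ j, for i = 0..19. r_1(i) = 1 for all i; r_j(i) = r_{j-1}(i) + r_j(i-j). Rows j = 2..14: ≤2: 1 1 2 2 3 3 4 4 5 5 6 6 7 7 8 8 9 9 10 10; ≤3: 1 1 2 3 4 5 7 8 10 12 14 16 19 21 24 27 30 33 37 40; ≤4: 1 1 2 3 5 6 9 11 15 18 23 27 34 39 47 54 64 72 84 94; ≤5: 1 1 2 3 5 7 10 13 18 23 30 37 47 57 70 84 101 119 141 164; ≤6: 1 1 2 3 5 7 11 14 20 26 35 44 58 71 90 110 136 163 199 235; ≤7: 1 1 2 3 5 7 11 15 21 28 38 49 65 82 105 131 164 201 248 300; ≤8: 1 1 2 3 5 7 11 15 22 29 40 52 70 89 116 146 186 230 288 352; ≤9: 1 1 2 3 5 7 11 15 22 30 41 54 73 94 123 157 201 252 318 393; ≤10: 1 1 2 3 5 7 11 15 22 30 42 55 75 97 128 164 212 267 340 423; ≤11: 1 1 2 3 5 7 11 15 22 30 42 56 76 99 131 169 219 278 355 445; ≤12: 1 1 2 3 5 7 11 15 22 30 42 56 77 100 133 172 224 285 366 460; ≤13: 1 1 2 3 5 7 11 15 22 30 42 56 77 101 134 174 227 290 373 471; ≤14: 1 1 2 3 5 7 11 15 22 30 42 56 77 101 135 175 229 293 378 478. r_14(19) = 478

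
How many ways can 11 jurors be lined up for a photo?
11! = 39916800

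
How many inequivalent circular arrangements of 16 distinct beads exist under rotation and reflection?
(16-1)!/2 = 1307674368000/2 = 653837184000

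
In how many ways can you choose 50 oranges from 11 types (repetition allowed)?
C(50+11-1, 11-1) = C(60, 10) = 75394027566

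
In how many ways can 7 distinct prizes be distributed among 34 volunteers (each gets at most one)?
P(34,7) = 34!/(34-7)! = 27113264640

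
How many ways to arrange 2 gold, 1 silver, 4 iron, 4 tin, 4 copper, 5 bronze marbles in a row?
20! / (2! × 1! × 4! × 4! × 4! × 5!) = 733296564000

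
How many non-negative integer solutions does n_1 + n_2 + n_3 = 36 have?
C(36+3-1, 3-1) = C(38, 2) = 703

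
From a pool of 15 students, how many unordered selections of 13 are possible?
C(15,13) = 15!/(13!×2!) = 105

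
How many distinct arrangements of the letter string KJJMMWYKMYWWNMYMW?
17! / (4! × 2! × 5! × 2! × 3! × 1!) = 5145940800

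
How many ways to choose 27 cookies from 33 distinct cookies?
C(33,27) = 33!/(27!×6!) = 1107568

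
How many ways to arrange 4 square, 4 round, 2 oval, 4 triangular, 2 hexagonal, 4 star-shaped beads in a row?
20! / (4! × 4! × 2! × 4! × 2! × 4!) = 1833241410000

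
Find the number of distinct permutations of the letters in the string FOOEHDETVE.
10! / (1! × 3! × 1! × 1! × 1! × 1! × 2!) = 302400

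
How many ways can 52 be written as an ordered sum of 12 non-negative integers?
C(52+12-1, 12-1) = C(63, 11) = 615790256823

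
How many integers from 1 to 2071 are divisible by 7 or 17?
⌊2071/7⌋ + ⌊2071/17⌋ - ⌊2071/119⌋ = 295 + 121 - 17 = 399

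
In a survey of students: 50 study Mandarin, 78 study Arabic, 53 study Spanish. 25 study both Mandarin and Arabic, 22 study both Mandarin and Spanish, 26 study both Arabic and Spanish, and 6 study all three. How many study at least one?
|A∪B∪C| = 50+78+53-25-22-26+6 = 114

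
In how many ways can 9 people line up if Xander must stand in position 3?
Fix one position: (9-1)! = 40320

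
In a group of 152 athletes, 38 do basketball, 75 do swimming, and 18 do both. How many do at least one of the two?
|A∪B| = |A| + |B| - |A∩B| = 38 + 75 - 18 = 95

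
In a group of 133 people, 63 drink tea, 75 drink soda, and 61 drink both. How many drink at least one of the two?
|A∪B| = |A| + |B| - |A∩B| = 63 + 75 - 61 = 77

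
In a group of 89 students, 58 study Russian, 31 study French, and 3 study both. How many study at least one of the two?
|A∪B| = |A| + |B| - |A∩B| = 58 + 31 - 3 = 86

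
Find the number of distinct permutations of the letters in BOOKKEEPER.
10! / (1! × 2! × 2! × 3! × 1! × 1!) = 151200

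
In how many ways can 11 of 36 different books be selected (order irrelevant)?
C(36,11) = 36!/(11!×25!) = 600805296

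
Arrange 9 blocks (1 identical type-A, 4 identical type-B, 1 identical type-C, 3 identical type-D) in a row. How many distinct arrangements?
9! / (1! × 4! × 1! × 3!) = 2520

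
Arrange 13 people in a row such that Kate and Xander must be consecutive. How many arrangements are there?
Treat the 2 as one block: (13-2+1)! × 2! = 479001600 × 2 = 958003200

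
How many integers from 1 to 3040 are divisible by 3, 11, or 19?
⌊3040/3⌋+⌊3040/11⌋+⌊3040/19⌋ - ⌊3040/33⌋-⌊3040/57⌋-⌊3040/209⌋ + ⌊3040/627⌋ = 1013+276+160 - 92-53-14 + 4 = 1294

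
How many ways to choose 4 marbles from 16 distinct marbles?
C(16,4) = 16!/(4!×12!) = 1820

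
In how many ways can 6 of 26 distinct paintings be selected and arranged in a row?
P(26,6) = 26!/(26-6)! = 165765600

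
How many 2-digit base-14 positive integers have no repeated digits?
First digit: 13 choices (nonzero). Then descending: 13 × 13 = 169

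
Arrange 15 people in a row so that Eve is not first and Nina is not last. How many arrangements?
By inclusion-exclusion: 15! - 2×(15-1)! + (15-2)! = 1307674368000 - 174356582400 + 6227020800 = 1139544806400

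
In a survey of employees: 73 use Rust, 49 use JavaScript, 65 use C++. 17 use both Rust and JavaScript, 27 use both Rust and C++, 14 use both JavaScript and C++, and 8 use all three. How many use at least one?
|A∪B∪C| = 73+49+65-17-27-14+8 = 137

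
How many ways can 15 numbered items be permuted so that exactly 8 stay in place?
Choose the 8 fixed points C(15,8) = 6435, derange the rest: !7 = Σ_{j=0}^{7} (-1)^j·7!/j! = 5040 - 5040 + 2520 - 840 + 210 - 42 + 7 - 1 = 1854. Product = 6435 × 1854 = 11930490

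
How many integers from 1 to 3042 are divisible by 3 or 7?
⌊3042/3⌋ + ⌊3042/7⌋ - ⌊3042/21⌋ = 1014 + 434 - 144 = 1304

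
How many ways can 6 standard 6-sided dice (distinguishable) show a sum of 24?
Coefficient of x^24 in (x + x² + ... + x^6)^6. By inclusion-exclusion on dice exceeding 6: Σ_j (-1)^j C(6,j)·C(24-1-6j, 5) = C(6,0)·C(23,5) - C(6,1)·C(17,5) + C(6,2)·C(11,5) - C(6,3)·C(5,5) = 1·33649 - 6·6188 + 15·462 - 20·1 = 3431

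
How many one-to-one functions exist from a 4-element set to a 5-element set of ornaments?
P(5,4) = 5!/(5-4)! = 120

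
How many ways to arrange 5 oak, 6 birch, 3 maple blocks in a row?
14! / (5! × 6! × 3!) = 168168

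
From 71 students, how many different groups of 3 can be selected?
C(71,3) = 71!/(3!×68!) = 57155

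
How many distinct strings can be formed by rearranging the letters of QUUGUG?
6! / (3! × 2! × 1!) = 60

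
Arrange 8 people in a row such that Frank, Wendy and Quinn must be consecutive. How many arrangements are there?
Treat the 3 as one block: (8-3+1)! × 3! = 720 × 6 = 4320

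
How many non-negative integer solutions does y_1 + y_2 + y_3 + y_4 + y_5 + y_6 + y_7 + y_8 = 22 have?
C(22+8-1, 8-1) = C(29, 7) = 1560780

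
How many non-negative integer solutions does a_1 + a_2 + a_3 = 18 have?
C(18+3-1, 3-1) = C(20, 2) = 190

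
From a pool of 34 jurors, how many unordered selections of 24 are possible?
C(34,24) = 34!/(24!×10!) = 131128140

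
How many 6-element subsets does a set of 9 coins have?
C(9,6) = 9!/(6!×3!) = 84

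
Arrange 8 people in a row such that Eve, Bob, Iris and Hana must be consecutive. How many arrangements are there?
Treat the 4 as one block: (8-4+1)! × 4! = 120 × 24 = 2880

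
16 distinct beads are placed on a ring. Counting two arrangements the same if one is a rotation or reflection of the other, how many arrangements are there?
(16-1)!/2 = 1307674368000/2 = 653837184000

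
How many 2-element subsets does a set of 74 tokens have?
C(74,2) = 74!/(2!×72!) = 2701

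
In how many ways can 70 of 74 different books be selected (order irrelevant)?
C(74,70) = 74!/(70!×4!) = 1150626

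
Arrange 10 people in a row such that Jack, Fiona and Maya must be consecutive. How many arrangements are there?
Treat the 3 as one block: (10-3+1)! × 3! = 40320 × 6 = 241920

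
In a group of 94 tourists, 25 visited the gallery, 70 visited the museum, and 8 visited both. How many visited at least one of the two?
|A∪B| = |A| + |B| - |A∩B| = 25 + 70 - 8 = 87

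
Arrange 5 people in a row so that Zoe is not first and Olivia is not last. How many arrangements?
By inclusion-exclusion: 5! - 2×(5-1)! + (5-2)! = 120 - 48 + 6 = 78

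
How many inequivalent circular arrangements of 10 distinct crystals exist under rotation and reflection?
(10-1)!/2 = 362880/2 = 181440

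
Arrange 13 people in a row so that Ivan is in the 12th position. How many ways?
Fix one position: (13-1)! = 479001600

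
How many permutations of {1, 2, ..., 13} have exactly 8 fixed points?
Choose the 8 fixed points C(13,8) = 1287, derange the rest: !5 = Σ_{j=0}^{5} (-1)^j·5!/j! = 120 - 120 + 60 - 20 + 5 - 1 = 44. Product = 1287 × 44 = 56628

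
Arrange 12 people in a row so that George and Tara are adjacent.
Treat as block: (12-1)! × 2! = 39916800 × 2 = 79833600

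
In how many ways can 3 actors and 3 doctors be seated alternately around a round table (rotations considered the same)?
Fix one of the actors: (3-1)! ways for the remaining actors, × 3! ways for the doctors = 2 × 6 = 12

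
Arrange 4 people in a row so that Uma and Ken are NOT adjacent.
Total - adjacent = 4! - (4-1)!×2 = 24 - 12 = 12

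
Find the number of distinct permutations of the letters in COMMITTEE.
9! / (1! × 1! × 2! × 1! × 2! × 2!) = 45360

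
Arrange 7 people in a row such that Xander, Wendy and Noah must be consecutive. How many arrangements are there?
Treat the 3 as one block: (7-3+1)! × 3! = 120 × 6 = 720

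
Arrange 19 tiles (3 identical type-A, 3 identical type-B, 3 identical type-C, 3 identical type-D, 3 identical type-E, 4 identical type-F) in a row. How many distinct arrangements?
19! / (3! × 3! × 3! × 3! × 3! × 4!) = 651819168000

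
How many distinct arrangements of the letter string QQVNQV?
6! / (2! × 3! × 1!) = 60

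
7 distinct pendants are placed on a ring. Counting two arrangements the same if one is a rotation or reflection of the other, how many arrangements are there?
(7-1)!/2 = 720/2 = 360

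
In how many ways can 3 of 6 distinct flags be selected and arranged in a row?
P(6,3) = 6!/(6-3)! = 120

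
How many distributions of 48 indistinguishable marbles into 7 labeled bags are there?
C(48+7-1, 7-1) = C(54, 6) = 25827165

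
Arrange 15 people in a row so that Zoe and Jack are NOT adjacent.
Total - adjacent = 15! - (15-1)!×2 = 1307674368000 - 174356582400 = 1133317785600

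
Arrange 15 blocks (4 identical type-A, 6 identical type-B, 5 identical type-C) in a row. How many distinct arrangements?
15! / (4! × 6! × 5!) = 630630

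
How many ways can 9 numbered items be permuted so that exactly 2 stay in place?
Choose the 2 fixed points C(9,2) = 36, derange the rest: !7 = Σ_{j=0}^{7} (-1)^j·7!/j! = 5040 - 5040 + 2520 - 840 + 210 - 42 + 7 - 1 = 1854. Product = 36 × 1854 = 66744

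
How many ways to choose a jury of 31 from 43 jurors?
C(43,31) = 43!/(31!×12!) = 15338678264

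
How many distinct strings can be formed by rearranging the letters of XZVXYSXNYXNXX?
13! / (1! × 1! × 6! × 2! × 1! × 2!) = 2162160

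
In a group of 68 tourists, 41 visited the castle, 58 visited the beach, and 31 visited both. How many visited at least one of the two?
|A∪B| = |A| + |B| - |A∩B| = 41 + 58 - 31 = 68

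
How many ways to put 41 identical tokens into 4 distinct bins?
C(41+4-1, 4-1) = C(44, 3) = 13244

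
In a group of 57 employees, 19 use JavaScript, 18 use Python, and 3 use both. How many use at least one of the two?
|A∪B| = |A| + |B| - |A∩B| = 19 + 18 - 3 = 34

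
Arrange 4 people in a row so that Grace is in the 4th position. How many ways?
Fix one position: (4-1)! = 6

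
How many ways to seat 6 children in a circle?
Circular: fix one position, arrange the rest. (6-1)! = 120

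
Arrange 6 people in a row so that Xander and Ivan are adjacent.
Treat as block: (6-1)! × 2! = 120 × 2 = 240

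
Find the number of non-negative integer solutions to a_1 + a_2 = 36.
C(36+2-1, 2-1) = C(37, 1) = 37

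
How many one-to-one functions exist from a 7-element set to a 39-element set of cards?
P(39,7) = 39!/(39-7)! = 77519922480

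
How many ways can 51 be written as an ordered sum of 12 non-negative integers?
C(51+12-1, 12-1) = C(62, 11) = 508271323092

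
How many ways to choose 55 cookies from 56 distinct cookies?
C(56,55) = 56!/(55!×1!) = 56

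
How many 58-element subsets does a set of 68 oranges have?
C(68,58) = 68!/(58!×10!) = 290752384208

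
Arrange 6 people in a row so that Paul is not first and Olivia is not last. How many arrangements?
By inclusion-exclusion: 6! - 2×(6-1)! + (6-2)! = 720 - 240 + 24 = 504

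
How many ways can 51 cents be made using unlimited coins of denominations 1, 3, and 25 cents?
Coefficient of x^51 in 1/(1-x^1) · 1/(1-x^3) · 1/(1-x^25). Case on j = number of 25-cent coins (j = 0..2); remainder r = 51 - 25j is made from {1,3} in ⌊r/3⌋+1 ways. r = 51, 26, 1 → 18 + 9 + 1 = 28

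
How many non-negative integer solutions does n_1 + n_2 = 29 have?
C(29+2-1, 2-1) = C(30, 1) = 30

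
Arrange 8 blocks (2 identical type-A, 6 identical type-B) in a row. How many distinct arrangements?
8! / (2! × 6!) = 28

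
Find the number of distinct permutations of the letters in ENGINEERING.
11! / (3! × 3! × 2! × 2! × 1!) = 277200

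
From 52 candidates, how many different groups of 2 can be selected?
C(52,2) = 52!/(2!×50!) = 1326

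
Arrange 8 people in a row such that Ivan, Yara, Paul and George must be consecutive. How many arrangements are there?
Treat the 4 as one block: (8-4+1)! × 4! = 120 × 24 = 2880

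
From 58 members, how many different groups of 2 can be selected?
C(58,2) = 58!/(2!×56!) = 1653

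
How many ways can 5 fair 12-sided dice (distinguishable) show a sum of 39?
Coefficient of x^39 in (x + x² + ... + x^12)^5. By inclusion-exclusion on dice exceeding 12: Σ_j (-1)^j C(5,j)·C(39-1-12j, 4) = C(5,0)·C(38,4) - C(5,1)·C(26,4) + C(5,2)·C(14,4) = 1·73815 - 5·14950 + 10·1001 = 9075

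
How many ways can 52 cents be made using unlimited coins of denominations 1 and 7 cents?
Coefficient of x^52 in 1/(1-x^1) · 1/(1-x^7). Use j coins of 7 for j = 0..⌊52/7⌋ = 7, the rest in 1s: 7 + 1 = 8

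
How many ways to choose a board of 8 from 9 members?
C(9,8) = 9!/(8!×1!) = 9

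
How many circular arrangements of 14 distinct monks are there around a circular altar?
Circular: fix one position, arrange the rest. (14-1)! = 6227020800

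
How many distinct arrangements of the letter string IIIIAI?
6! / (1! × 5!) = 6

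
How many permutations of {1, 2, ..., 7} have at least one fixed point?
Complement of the derangements. !7 = Σ_{j=0}^{7} (-1)^j·7!/j! = 5040 - 5040 + 2520 - 840 + 210 - 42 + 7 - 1 = 1854. 7! - !7 = 5040 - 1854 = 3186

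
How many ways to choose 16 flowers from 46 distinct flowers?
C(46,16) = 46!/(16!×30!) = 991493848554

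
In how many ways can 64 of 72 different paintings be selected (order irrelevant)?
C(72,64) = 72!/(64!×8!) = 11969016345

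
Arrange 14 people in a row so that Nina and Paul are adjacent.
Treat as block: (14-1)! × 2! = 6227020800 × 2 = 12454041600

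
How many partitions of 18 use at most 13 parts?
By conjugation, equals partitions of 18 into parts ≤ 13. Let r_j(i) = number of partitions of i into parts ≤ j, for i = 0..18. r_1(i) = 1 for all i; r_j(i) = r_{j-1}(i) + r_j(i-j). Rows j = 2..13: ≤2: 1 1 2 2 3 3 4 4 5 5 6 6 7 7 8 8 9 9 10; ≤3: 1 1 2 3 4 5 7 8 10 12 14 16 19 21 24 27 30 33 37; ≤4: 1 1 2 3 5 6 9 11 15 18 23 27 34 39 47 54 64 72 84; ≤5: 1 1 2 3 5 7 10 13 18 23 30 37 47 57 70 84 101 119 141; ≤6: 1 1 2 3 5 7 11 14 20 26 35 44 58 71 90 110 136 163 199; ≤7: 1 1 2 3 5 7 11 15 21 28 38 49 65 82 105 131 164 201 248; ≤8: 1 1 2 3 5 7 11 15 22 29 40 52 70 89 116 146 186 230 288; ≤9: 1 1 2 3 5 7 11 15 22 30 41 54 73 94 123 157 201 252 318; ≤10: 1 1 2 3 5 7 11 15 22 30 42 55 75 97 128 164 212 267 340; ≤11: 1 1 2 3 5 7 11 15 22 30 42 56 76 99 131 169 219 278 355; ≤12: 1 1 2 3 5 7 11 15 22 30 42 56 77 100 133 172 224 285 366; ≤13: 1 1 2 3 5 7 11 15 22 30 42 56 77 101 134 174 227 290 373. r_13(18) = 373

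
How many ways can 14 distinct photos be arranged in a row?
14! = 87178291200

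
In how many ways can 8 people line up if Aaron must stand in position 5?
Fix one position: (8-1)! = 5040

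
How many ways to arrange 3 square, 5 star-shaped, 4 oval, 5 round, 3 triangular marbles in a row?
20! / (3! × 5! × 4! × 5! × 3!) = 195545750400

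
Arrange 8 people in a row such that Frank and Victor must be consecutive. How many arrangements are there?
Treat the 2 as one block: (8-2+1)! × 2! = 5040 × 2 = 10080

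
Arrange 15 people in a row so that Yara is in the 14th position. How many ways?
Fix one position: (15-1)! = 87178291200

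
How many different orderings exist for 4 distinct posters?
4! = 24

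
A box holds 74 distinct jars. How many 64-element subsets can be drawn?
C(74,64) = 74!/(64!×10!) = 718406958841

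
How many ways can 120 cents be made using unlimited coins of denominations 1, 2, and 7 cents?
Coefficient of x^120 in 1/(1-x^1) · 1/(1-x^2) · 1/(1-x^7). Case on j = number of 7-cent coins (j = 0..17); remainder r = 120 - 7j is made from {1,2} in ⌊r/2⌋+1 ways. r = 120, 113, 106, 99, 92, 85, 78, 71, 64, 57, 50, 43, 36, 29, 22, 15, 8, 1 → 61 + 57 + 54 + 50 + 47 + 43 + 40 + 36 + 33 + 29 + 26 + 22 + 19 + 15 + 12 + 8 + 5 + 1 = 558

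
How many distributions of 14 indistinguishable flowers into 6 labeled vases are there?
C(14+6-1, 6-1) = C(19, 5) = 11628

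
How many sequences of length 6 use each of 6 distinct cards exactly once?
6! = 720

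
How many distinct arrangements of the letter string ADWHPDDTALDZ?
12! / (1! × 1! × 1! × 1! × 1! × 2! × 1! × 4!) = 9979200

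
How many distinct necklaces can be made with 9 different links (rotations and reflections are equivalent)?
(9-1)!/2 = 40320/2 = 20160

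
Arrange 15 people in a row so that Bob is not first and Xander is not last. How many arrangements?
By inclusion-exclusion: 15! - 2×(15-1)! + (15-2)! = 1307674368000 - 174356582400 + 6227020800 = 1139544806400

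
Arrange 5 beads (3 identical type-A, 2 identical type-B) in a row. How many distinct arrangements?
5! / (3! × 2!) = 10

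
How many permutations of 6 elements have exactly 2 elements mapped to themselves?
Choose the 2 fixed points C(6,2) = 15, derange the rest: !4 = Σ_{j=0}^{4} (-1)^j·4!/j! = 24 - 24 + 12 - 4 + 1 = 9. Product = 15 × 9 = 135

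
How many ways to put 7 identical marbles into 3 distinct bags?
C(7+3-1, 3-1) = C(9, 2) = 36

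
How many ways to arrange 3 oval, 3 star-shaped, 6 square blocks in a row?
12! / (3! × 3! × 6!) = 18480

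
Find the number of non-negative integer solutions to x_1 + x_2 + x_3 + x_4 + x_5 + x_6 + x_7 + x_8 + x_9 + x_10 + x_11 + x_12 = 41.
C(41+12-1, 12-1) = C(52, 11) = 60403728840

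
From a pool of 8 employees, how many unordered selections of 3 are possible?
C(8,3) = 8!/(3!×5!) = 56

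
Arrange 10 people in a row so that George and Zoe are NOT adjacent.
Total - adjacent = 10! - (10-1)!×2 = 3628800 - 725760 = 2903040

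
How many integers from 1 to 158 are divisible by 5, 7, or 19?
⌊158/5⌋+⌊158/7⌋+⌊158/19⌋ - ⌊158/35⌋-⌊158/95⌋-⌊158/133⌋ + ⌊158/665⌋ = 31+22+8 - 4-1-1 + 0 = 55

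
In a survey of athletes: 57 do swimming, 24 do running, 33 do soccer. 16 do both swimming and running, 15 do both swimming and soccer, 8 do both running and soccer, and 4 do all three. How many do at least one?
|A∪B∪C| = 57+24+33-16-15-8+4 = 79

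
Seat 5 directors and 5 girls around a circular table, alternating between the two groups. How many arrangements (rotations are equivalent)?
Fix one of the directors: (5-1)! ways for the remaining directors, × 5! ways for the girls = 24 × 120 = 2880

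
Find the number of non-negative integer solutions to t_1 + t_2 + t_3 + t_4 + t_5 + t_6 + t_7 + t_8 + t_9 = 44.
C(44+9-1, 9-1) = C(52, 8) = 752538150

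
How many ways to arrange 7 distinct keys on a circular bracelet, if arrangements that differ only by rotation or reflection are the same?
(7-1)!/2 = 720/2 = 360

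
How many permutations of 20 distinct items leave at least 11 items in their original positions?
Exactly j fixed points: C(20,j)·!(20-j); sum over j ≥ 11 (derangement numbers via !m = (m-1)·(!(m-1) + !(m-2)): !0..!9 = 1, 0, 1, 2, 9, 44, 265, 1854, 14833, 133496). Σ_{j=11}^{20} C(20,j)·!(20-j) = C(20,11)·!9 + C(20,12)·!8 + C(20,13)·!7 + C(20,14)·!6 + C(20,15)·!5 + C(20,16)·!4 + C(20,17)·!3 + C(20,18)·!2 + C(20,19)·!1 + C(20,20)·!0 = 167960·133496 + 125970·14833 + 77520·1854 + 38760·265 + 15504·44 + 4845·9 + 1140·2 + 190·1 + 20·0 + 1·1 = 24445222902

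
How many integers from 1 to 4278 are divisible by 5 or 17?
⌊4278/5⌋ + ⌊4278/17⌋ - ⌊4278/85⌋ = 855 + 251 - 50 = 1056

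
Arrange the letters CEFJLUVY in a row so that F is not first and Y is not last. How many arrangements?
By inclusion-exclusion: 8! - 2×(8-1)! + (8-2)! = 40320 - 10080 + 720 = 30960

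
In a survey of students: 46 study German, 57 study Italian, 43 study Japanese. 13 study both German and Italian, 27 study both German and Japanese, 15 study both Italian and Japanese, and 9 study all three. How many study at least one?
|A∪B∪C| = 46+57+43-13-27-15+9 = 100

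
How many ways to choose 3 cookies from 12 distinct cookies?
C(12,3) = 12!/(3!×9!) = 220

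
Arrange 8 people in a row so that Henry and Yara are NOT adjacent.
Total - adjacent = 8! - (8-1)!×2 = 40320 - 10080 = 30240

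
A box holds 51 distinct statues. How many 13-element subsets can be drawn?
C(51,13) = 51!/(13!×38!) = 476260169700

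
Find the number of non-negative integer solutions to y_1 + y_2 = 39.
C(39+2-1, 2-1) = C(40, 1) = 40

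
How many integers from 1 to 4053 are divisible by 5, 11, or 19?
⌊4053/5⌋+⌊4053/11⌋+⌊4053/19⌋ - ⌊4053/55⌋-⌊4053/95⌋-⌊4053/209⌋ + ⌊4053/1045⌋ = 810+368+213 - 73-42-19 + 3 = 1260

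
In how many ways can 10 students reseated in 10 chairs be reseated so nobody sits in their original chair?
!10 = Σ_{j=0}^{10} (-1)^j·10!/j! = 3628800 - 3628800 + 1814400 - 604800 + 151200 - 30240 + 5040 - 720 + 90 - 10 + 1 = 1334961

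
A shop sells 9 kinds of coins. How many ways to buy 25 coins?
C(25+9-1, 9-1) = C(33, 8) = 13884156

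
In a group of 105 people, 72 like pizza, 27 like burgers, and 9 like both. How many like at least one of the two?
|A∪B| = |A| + |B| - |A∩B| = 72 + 27 - 9 = 90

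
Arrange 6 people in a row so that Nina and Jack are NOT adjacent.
Total - adjacent = 6! - (6-1)!×2 = 720 - 240 = 480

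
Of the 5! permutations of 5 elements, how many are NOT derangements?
Complement of the derangements. !5 = Σ_{j=0}^{5} (-1)^j·5!/j! = 120 - 120 + 60 - 20 + 5 - 1 = 44. 5! - !5 = 120 - 44 = 76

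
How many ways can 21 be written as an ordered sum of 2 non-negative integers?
C(21+2-1, 2-1) = C(22, 1) = 22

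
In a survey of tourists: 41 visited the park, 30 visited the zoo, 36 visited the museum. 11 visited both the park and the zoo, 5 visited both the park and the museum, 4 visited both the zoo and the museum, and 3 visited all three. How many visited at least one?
|A∪B∪C| = 41+30+36-11-5-4+3 = 90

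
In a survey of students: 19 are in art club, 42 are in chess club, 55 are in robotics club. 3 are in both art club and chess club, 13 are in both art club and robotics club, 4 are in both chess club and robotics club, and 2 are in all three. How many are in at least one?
|A∪B∪C| = 19+42+55-3-13-4+2 = 98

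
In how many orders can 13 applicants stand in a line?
13! = 6227020800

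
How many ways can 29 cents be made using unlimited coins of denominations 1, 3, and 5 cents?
Coefficient of x^29 in 1/(1-x^1) · 1/(1-x^3) · 1/(1-x^5). Case on j = number of 5-cent coins (j = 0..5); remainder r = 29 - 5j is made from {1,3} in ⌊r/3⌋+1 ways. r = 29, 24, 19, 14, 9, 4 → 10 + 9 + 7 + 5 + 4 + 2 = 37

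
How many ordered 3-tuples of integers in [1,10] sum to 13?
Coefficient of x^13 in (x + x² + ... + x^10)^3. By inclusion-exclusion on dice exceeding 10: Σ_j (-1)^j C(3,j)·C(13-1-10j, 2) = C(3,0)·C(12,2) - C(3,1)·C(2,2) = 1·66 - 3·1 = 63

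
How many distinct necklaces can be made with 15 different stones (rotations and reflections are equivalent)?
(15-1)!/2 = 87178291200/2 = 43589145600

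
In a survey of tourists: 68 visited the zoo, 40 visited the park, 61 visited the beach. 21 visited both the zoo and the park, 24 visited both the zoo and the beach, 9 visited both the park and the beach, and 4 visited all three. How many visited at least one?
|A∪B∪C| = 68+40+61-21-24-9+4 = 119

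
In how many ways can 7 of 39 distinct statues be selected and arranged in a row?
P(39,7) = 39!/(39-7)! = 77519922480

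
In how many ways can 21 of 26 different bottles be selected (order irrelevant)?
C(26,21) = 26!/(21!×5!) = 65780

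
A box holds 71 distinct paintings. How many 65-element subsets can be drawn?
C(71,65) = 71!/(65!×6!) = 143218999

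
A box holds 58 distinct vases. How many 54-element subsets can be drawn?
C(58,54) = 58!/(54!×4!) = 424270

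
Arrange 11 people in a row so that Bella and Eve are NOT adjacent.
Total - adjacent = 11! - (11-1)!×2 = 39916800 - 7257600 = 32659200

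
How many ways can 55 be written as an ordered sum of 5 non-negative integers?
C(55+5-1, 5-1) = C(59, 4) = 455126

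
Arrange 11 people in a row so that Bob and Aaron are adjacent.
Treat as block: (11-1)! × 2! = 3628800 × 2 = 7257600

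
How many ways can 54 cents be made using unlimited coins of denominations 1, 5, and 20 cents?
Coefficient of x^54 in 1/(1-x^1) · 1/(1-x^5) · 1/(1-x^20). Case on j = number of 20-cent coins (j = 0..2); remainder r = 54 - 20j is made from {1,5} in ⌊r/5⌋+1 ways. r = 54, 34, 14 → 11 + 7 + 3 = 21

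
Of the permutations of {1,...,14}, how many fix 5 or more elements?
Exactly j fixed points: C(14,j)·!(14-j); sum over j ≥ 5 (derangement numbers via !m = (m-1)·(!(m-1) + !(m-2)): !0..!9 = 1, 0, 1, 2, 9, 44, 265, 1854, 14833, 133496). Σ_{j=5}^{14} C(14,j)·!(14-j) = C(14,5)·!9 + C(14,6)·!8 + C(14,7)·!7 + C(14,8)·!6 + C(14,9)·!5 + C(14,10)·!4 + C(14,11)·!3 + C(14,12)·!2 + C(14,13)·!1 + C(14,14)·!0 = 2002·133496 + 3003·14833 + 3432·1854 + 3003·265 + 2002·44 + 1001·9 + 364·2 + 91·1 + 14·0 + 1·1 = 319059131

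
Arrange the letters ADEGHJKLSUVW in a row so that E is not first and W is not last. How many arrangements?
By inclusion-exclusion: 12! - 2×(12-1)! + (12-2)! = 479001600 - 79833600 + 3628800 = 402796800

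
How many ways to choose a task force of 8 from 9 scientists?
C(9,8) = 9!/(8!×1!) = 9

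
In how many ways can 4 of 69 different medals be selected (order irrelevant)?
C(69,4) = 69!/(4!×65!) = 864501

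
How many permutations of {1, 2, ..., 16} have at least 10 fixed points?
Exactly j fixed points: C(16,j)·!(16-j); sum over j ≥ 10 (derangement numbers via !m = (m-1)·(!(m-1) + !(m-2)): !0..!6 = 1, 0, 1, 2, 9, 44, 265). Σ_{j=10}^{16} C(16,j)·!(16-j) = C(16,10)·!6 + C(16,11)·!5 + C(16,12)·!4 + C(16,13)·!3 + C(16,14)·!2 + C(16,15)·!1 + C(16,16)·!0 = 8008·265 + 4368·44 + 1820·9 + 560·2 + 120·1 + 16·0 + 1·1 = 2331933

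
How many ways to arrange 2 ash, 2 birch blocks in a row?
4! / (2! × 2!) = 6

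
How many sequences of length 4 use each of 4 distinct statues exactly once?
4! = 24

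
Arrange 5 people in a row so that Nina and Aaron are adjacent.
Treat as block: (5-1)! × 2! = 24 × 2 = 48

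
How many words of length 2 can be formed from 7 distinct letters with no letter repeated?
P(7,2) = 7!/(7-2)! = 42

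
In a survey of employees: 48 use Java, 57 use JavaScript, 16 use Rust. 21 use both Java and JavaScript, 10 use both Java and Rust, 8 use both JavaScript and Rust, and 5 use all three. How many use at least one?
|A∪B∪C| = 48+57+16-21-10-8+5 = 87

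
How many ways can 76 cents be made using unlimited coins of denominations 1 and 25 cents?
Coefficient of x^76 in 1/(1-x^1) · 1/(1-x^25). Use j coins of 25 for j = 0..⌊76/25⌋ = 3, the rest in 1s: 3 + 1 = 4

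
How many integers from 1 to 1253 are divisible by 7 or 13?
⌊1253/7⌋ + ⌊1253/13⌋ - ⌊1253/91⌋ = 179 + 96 - 13 = 262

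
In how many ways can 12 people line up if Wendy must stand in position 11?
Fix one position: (12-1)! = 39916800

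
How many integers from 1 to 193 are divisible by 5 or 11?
⌊193/5⌋ + ⌊193/11⌋ - ⌊193/55⌋ = 38 + 17 - 3 = 52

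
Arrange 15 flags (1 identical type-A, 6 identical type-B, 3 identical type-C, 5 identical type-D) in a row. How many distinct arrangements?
15! / (1! × 6! × 3! × 5!) = 2522520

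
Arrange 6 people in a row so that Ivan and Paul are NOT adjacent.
Total - adjacent = 6! - (6-1)!×2 = 720 - 240 = 480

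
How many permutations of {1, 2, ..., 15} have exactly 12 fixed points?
Choose the 12 fixed points C(15,12) = 455, derange the rest: !3 = Σ_{j=0}^{3} (-1)^j·3!/j! = 6 - 6 + 3 - 1 = 2. Product = 455 × 2 = 910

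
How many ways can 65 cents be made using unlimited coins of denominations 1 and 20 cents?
Coefficient of x^65 in 1/(1-x^1) · 1/(1-x^20). Use j coins of 20 for j = 0..⌊65/20⌋ = 3, the rest in 1s: 3 + 1 = 4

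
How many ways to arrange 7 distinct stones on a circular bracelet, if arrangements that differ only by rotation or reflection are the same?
(7-1)!/2 = 720/2 = 360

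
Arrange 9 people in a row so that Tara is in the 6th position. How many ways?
Fix one position: (9-1)! = 40320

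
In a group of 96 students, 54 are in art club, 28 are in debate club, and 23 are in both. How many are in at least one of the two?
|A∪B| = |A| + |B| - |A∩B| = 54 + 28 - 23 = 59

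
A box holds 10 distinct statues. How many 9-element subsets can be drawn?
C(10,9) = 10!/(9!×1!) = 10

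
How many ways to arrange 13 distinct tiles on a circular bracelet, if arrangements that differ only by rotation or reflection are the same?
(13-1)!/2 = 479001600/2 = 239500800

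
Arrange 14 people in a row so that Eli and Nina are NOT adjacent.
Total - adjacent = 14! - (14-1)!×2 = 87178291200 - 12454041600 = 74724249600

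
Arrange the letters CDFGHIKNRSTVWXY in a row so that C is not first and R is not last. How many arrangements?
By inclusion-exclusion: 15! - 2×(15-1)! + (15-2)! = 1307674368000 - 174356582400 + 6227020800 = 1139544806400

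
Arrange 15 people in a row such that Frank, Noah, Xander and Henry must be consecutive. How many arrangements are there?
Treat the 4 as one block: (15-4+1)! × 4! = 479001600 × 24 = 11496038400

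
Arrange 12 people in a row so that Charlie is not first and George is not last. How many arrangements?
By inclusion-exclusion: 12! - 2×(12-1)! + (12-2)! = 479001600 - 79833600 + 3628800 = 402796800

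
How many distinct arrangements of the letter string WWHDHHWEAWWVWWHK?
16! / (1! × 7! × 1! × 1! × 4! × 1! × 1!) = 172972800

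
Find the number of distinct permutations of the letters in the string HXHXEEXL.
8! / (3! × 2! × 2! × 1!) = 1680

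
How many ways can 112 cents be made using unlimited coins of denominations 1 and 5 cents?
Coefficient of x^112 in 1/(1-x^1) · 1/(1-x^5). Use j coins of 5 for j = 0..⌊112/5⌋ = 22, the rest in 1s: 22 + 1 = 23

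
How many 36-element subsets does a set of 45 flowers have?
C(45,36) = 45!/(36!×9!) = 886163135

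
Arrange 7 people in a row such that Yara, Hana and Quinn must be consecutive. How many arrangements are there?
Treat the 3 as one block: (7-3+1)! × 3! = 120 × 6 = 720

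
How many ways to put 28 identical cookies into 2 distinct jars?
C(28+2-1, 2-1) = C(29, 1) = 29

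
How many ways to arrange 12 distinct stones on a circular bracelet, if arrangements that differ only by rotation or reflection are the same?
(12-1)!/2 = 39916800/2 = 19958400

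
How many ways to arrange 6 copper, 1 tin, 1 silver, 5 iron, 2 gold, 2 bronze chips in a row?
17! / (6! × 1! × 1! × 5! × 2! × 2!) = 1029188160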